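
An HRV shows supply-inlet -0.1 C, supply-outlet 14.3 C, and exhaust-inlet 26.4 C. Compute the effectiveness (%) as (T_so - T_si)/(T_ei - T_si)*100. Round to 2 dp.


eff = (14.3-(-0.1))/(26.4-(-0.1))*100 = 54.34 %

54.34 %


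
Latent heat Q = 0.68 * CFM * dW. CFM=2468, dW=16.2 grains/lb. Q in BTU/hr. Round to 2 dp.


Q = 0.68 * 2468 * 16.2 = 27187.49 BTU/hr

27187.49 BTU/hr


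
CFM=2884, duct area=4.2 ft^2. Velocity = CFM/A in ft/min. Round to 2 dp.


V = 2884 / 4.2 = 686.67 ft/min

686.67 ft/min


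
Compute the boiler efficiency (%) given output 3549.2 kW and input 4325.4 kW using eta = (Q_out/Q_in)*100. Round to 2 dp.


eta = (3549.2/4325.4)*100 = 82.05 %

82.05 %


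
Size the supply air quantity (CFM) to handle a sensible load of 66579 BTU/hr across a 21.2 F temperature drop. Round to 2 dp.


CFM = 66579 / (1.08 * 21.2) = 2907.89

2907.89 CFM


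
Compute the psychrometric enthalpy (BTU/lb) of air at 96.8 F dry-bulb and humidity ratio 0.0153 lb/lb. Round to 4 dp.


h = 0.24*96.8 + 0.0153*(1061+0.444*96.8) = 40.1229 BTU/lb

40.1229 BTU/lb


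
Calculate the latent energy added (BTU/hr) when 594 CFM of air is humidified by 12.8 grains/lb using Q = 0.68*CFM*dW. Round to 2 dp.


Q = 0.68 * 594 * 12.8 = 5170.18 BTU/hr

5170.18 BTU/hr


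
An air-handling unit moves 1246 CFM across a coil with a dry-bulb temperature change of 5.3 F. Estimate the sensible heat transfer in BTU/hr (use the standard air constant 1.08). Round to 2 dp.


Q = 1.08 * 1246 * 5.3 = 7132.10 BTU/hr

7132.10 BTU/hr


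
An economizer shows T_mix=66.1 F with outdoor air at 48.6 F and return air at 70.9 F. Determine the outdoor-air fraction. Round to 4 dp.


frac = (66.1 - 70.9) / (48.6 - 70.9) = 0.2152

0.2152


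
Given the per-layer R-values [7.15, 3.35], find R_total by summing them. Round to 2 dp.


R_total = 7.15 + 3.35 = 10.50

10.50


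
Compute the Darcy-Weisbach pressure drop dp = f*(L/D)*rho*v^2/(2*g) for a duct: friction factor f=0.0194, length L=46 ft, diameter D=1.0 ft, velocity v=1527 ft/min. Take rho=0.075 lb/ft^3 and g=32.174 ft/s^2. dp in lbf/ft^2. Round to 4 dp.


v_fps = 1527/60 = 25.45 ft/s
dp = 0.0194*(46/1.0)*0.075*25.45^2/(2*32.174) = 0.6737 lbf/ft^2

0.6737 lbf/ft^2


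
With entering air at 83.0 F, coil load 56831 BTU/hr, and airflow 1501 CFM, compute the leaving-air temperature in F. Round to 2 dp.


dT = 56831/(1.08*1501) = 35.0575
T_leave = 83.0 - 35.0575 = 47.94 F

47.94 F


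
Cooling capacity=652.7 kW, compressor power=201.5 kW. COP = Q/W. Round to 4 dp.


COP = 652.7 / 201.5 = 3.2392

3.2392


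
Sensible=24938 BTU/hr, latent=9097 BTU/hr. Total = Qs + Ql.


Qt = 24938 + 9097 = 34035 BTU/hr

34035 BTU/hr


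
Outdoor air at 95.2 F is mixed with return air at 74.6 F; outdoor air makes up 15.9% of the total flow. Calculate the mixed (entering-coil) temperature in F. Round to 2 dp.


T_mix = 74.6 + (15.9/100)*(95.2-74.6) = 77.88 F

77.88 F


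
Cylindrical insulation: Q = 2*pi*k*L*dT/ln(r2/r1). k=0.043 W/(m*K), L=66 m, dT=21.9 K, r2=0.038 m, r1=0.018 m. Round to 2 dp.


Q = 2*pi*0.043*66*21.9/ln(0.038/0.018) = 522.63 W

522.63 W


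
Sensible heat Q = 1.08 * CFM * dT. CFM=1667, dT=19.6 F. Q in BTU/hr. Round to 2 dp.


Q = 1.08 * 1667 * 19.6 = 35287.06 BTU/hr

35287.06 BTU/hr


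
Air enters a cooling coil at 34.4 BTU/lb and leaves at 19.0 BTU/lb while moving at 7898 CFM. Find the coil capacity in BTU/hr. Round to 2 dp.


Q = 4.5 * 7898 * (34.4 - 19.0) = 547331.40 BTU/hr

547331.40 BTU/hr


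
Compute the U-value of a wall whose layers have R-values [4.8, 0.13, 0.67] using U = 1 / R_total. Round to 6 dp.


R_total = 4.8 + 0.13 + 0.67 = 5.60
U = 1/5.60 = 0.178571

0.178571


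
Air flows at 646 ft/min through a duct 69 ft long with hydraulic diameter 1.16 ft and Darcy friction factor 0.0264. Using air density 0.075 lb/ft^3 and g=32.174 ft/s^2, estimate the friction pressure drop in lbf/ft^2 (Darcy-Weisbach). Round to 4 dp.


v_fps = 646/60 = 10.7667 ft/s
dp = 0.0264*(69/1.16)*0.075*10.7667^2/(2*32.174) = 0.2122 lbf/ft^2

0.2122 lbf/ft^2


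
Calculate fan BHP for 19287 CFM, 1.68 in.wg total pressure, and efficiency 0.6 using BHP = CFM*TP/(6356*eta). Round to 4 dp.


BHP = 19287 * 1.68 / (6356 * 0.6) = 8.4965 hp

8.4965 hp


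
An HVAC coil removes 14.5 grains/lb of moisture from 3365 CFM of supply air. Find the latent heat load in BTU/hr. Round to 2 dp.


Q = 0.68 * 3365 * 14.5 = 33178.90 BTU/hr

33178.90 BTU/hr


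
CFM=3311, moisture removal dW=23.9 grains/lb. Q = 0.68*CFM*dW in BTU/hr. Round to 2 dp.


Q = 0.68 * 3311 * 23.9 = 53810.37 BTU/hr

53810.37 BTU/hr


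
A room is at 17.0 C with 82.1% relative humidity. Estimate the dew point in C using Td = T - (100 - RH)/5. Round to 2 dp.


Td = 17.0 - (100-82.1)/5 = 13.42 C

13.42 C


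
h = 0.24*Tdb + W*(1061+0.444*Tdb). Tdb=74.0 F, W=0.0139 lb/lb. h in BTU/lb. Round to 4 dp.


h = 0.24*74.0 + 0.0139*(1061+0.444*74.0) = 32.9646 BTU/lb

32.9646 BTU/lb


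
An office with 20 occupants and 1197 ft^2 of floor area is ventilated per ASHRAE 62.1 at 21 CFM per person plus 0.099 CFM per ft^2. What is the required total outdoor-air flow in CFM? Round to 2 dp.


Total = 20*21 + 1197*0.099 = 538.50 CFM

538.50 CFM


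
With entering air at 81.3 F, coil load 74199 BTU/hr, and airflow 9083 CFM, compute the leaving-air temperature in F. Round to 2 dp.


dT = 74199/(1.08*9083) = 7.5639
T_leave = 81.3 - 7.5639 = 73.74 F

73.74 F


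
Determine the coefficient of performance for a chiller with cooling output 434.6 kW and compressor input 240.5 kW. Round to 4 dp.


COP = 434.6 / 240.5 = 1.8071

1.8071


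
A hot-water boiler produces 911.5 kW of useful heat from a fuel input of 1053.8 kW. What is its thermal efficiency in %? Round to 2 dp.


eta = (911.5/1053.8)*100 = 86.50 %

86.50 %


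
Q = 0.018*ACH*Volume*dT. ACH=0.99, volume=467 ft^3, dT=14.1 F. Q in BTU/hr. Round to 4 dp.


Q = 0.018 * 0.99 * 467 * 14.1 = 117.3394 BTU/hr

117.3394 BTU/hr


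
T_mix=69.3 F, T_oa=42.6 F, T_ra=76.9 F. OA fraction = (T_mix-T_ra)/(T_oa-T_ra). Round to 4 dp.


frac = (69.3 - 76.9) / (42.6 - 76.9) = 0.2216

0.2216


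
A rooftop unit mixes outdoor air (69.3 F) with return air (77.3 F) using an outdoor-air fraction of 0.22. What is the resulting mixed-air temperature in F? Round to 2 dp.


T_mix = 0.22*69.3 + 0.78*77.3 = 75.54 F

75.54 F


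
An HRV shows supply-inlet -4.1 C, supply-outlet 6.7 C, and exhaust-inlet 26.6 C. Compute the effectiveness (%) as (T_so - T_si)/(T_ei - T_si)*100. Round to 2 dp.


eff = (6.7-(-4.1))/(26.6-(-4.1))*100 = 35.18 %

35.18 %


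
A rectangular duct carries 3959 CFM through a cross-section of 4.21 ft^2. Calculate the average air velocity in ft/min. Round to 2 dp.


V = 3959 / 4.21 = 940.38 ft/min

940.38 ft/min


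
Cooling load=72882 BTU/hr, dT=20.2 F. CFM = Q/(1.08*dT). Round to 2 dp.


CFM = 72882 / (1.08 * 20.2) = 3340.76

3340.76 CFM


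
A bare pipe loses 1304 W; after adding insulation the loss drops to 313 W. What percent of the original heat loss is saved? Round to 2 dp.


Savings = ((1304-313)/1304)*100 = 76.00 %

76.00 %


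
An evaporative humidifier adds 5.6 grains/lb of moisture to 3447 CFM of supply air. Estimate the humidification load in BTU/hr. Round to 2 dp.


Q = 0.68 * 3447 * 5.6 = 13126.18 BTU/hr

13126.18 BTU/hr


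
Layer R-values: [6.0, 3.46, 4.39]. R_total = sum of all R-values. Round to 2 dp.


R_total = 6.0 + 3.46 + 4.39 = 13.85

13.85


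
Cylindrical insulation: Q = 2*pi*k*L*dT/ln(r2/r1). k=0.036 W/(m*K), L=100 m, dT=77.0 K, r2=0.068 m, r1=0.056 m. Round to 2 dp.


Q = 2*pi*0.036*100*77.0/ln(0.068/0.056) = 8970.62 W

8970.62 W


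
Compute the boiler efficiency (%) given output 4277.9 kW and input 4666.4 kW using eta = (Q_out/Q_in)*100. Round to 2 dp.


eta = (4277.9/4666.4)*100 = 91.67 %

91.67 %


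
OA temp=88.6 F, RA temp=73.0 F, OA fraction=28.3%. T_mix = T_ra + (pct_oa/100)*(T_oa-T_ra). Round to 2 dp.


T_mix = 73.0 + (28.3/100)*(88.6-73.0) = 77.41 F

77.41 F


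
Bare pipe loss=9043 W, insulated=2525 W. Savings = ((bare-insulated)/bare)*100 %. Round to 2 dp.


Savings = ((9043-2525)/9043)*100 = 72.08 %

72.08 %


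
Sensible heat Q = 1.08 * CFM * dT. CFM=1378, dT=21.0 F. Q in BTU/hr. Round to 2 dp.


Q = 1.08 * 1378 * 21.0 = 31253.04 BTU/hr

31253.04 BTU/hr


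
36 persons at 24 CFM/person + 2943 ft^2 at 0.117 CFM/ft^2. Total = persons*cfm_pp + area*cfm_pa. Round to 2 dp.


Total = 36*24 + 2943*0.117 = 1208.33 CFM

1208.33 CFM


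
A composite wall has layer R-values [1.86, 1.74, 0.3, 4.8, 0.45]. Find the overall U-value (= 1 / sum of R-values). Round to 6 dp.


R_total = 1.86 + 1.74 + 0.3 + 4.8 + 0.45 = 9.15
U = 1/9.15 = 0.109290

0.109290


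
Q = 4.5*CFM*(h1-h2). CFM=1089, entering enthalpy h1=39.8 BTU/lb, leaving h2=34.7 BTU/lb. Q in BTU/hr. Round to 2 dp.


Q = 4.5 * 1089 * (39.8 - 34.7) = 24992.55 BTU/hr

24992.55 BTU/hr


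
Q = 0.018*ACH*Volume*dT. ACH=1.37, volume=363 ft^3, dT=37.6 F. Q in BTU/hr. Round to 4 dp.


Q = 0.018 * 1.37 * 363 * 37.6 = 336.5794 BTU/hr

336.5794 BTU/hr


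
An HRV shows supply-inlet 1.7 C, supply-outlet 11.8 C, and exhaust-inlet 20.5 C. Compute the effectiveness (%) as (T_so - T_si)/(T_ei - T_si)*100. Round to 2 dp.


eff = (11.8-1.7)/(20.5-1.7)*100 = 53.72 %

53.72 %


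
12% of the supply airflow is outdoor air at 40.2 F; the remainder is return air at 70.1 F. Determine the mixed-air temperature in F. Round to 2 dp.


T_mix = 0.12*40.2 + 0.88*70.1 = 66.51 F

66.51 F


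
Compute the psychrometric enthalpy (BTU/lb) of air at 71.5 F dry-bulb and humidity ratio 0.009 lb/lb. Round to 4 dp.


h = 0.24*71.5 + 0.009*(1061+0.444*71.5) = 26.9947 BTU/lb

26.9947 BTU/lb


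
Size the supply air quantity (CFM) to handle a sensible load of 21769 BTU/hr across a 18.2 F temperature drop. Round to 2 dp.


CFM = 21769 / (1.08 * 18.2) = 1107.50

1107.50 CFM


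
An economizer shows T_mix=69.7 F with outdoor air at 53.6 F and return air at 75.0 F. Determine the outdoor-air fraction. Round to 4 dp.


frac = (69.7 - 75.0) / (53.6 - 75.0) = 0.2477

0.2477


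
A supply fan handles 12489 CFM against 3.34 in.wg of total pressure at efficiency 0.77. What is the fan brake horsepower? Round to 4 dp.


BHP = 12489 * 3.34 / (6356 * 0.77) = 8.5231 hp

8.5231 hp


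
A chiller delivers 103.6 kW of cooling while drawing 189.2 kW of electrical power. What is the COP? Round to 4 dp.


COP = 103.6 / 189.2 = 0.5476

0.5476


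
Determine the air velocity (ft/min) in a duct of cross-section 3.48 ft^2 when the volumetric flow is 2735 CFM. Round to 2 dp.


V = 2735 / 3.48 = 785.92 ft/min

785.92 ft/min


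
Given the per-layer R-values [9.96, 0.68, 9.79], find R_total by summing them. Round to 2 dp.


R_total = 9.96 + 0.68 + 9.79 = 20.43

20.43


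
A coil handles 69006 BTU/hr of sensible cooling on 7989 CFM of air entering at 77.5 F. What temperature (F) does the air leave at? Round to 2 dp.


dT = 69006/(1.08*7989) = 7.9978
T_leave = 77.5 - 7.9978 = 69.50 F

69.50 F


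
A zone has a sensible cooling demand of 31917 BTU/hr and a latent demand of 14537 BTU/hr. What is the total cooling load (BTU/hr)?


Qt = 31917 + 14537 = 46454 BTU/hr

46454 BTU/hr


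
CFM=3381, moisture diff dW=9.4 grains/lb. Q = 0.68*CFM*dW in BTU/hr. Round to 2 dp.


Q = 0.68 * 3381 * 9.4 = 21611.35 BTU/hr

21611.35 BTU/hr


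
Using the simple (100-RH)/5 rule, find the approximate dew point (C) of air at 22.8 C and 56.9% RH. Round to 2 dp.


Td = 22.8 - (100-56.9)/5 = 14.18 C

14.18 C


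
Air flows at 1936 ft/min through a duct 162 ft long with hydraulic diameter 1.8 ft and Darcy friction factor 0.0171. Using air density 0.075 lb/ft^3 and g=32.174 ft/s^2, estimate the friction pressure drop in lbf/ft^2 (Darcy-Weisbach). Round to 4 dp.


v_fps = 1936/60 = 32.2667 ft/s
dp = 0.0171*(162/1.8)*0.075*32.2667^2/(2*32.174) = 1.8676 lbf/ft^2

1.8676 lbf/ft^2


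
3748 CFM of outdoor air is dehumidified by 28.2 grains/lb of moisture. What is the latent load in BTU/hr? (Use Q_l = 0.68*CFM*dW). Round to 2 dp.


Q = 0.68 * 3748 * 28.2 = 71871.65 BTU/hr

71871.65 BTU/hr


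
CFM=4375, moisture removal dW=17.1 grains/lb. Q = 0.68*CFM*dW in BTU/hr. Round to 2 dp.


Q = 0.68 * 4375 * 17.1 = 50872.50 BTU/hr

50872.50 BTU/hr


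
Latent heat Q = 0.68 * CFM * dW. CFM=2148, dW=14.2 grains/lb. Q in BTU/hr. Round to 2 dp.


Q = 0.68 * 2148 * 14.2 = 20741.09 BTU/hr

20741.09 BTU/hr


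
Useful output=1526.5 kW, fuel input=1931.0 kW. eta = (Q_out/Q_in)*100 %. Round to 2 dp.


eta = (1526.5/1931.0)*100 = 79.05 %

79.05 %


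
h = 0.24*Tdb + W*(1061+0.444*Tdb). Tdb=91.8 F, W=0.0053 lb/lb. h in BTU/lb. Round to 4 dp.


h = 0.24*91.8 + 0.0053*(1061+0.444*91.8) = 27.8713 BTU/lb

27.8713 BTU/lb


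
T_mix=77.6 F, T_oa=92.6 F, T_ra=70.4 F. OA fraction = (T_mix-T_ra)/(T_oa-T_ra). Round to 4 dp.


frac = (77.6 - 70.4) / (92.6 - 70.4) = 0.3243

0.3243


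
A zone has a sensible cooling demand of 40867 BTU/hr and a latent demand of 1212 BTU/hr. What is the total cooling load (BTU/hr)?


Qt = 40867 + 1212 = 42079 BTU/hr

42079 BTU/hr


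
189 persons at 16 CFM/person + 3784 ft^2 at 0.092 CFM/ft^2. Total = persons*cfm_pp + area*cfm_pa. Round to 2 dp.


Total = 189*16 + 3784*0.092 = 3372.13 CFM

3372.13 CFM


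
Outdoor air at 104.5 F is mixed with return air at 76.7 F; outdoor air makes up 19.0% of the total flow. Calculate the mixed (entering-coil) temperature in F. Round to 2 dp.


T_mix = 76.7 + (19.0/100)*(104.5-76.7) = 81.98 F

81.98 F


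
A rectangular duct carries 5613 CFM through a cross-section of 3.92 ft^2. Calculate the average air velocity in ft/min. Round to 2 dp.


V = 5613 / 3.92 = 1431.89 ft/min

1431.89 ft/min


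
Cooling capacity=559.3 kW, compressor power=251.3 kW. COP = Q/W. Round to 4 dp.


COP = 559.3 / 251.3 = 2.2256

2.2256


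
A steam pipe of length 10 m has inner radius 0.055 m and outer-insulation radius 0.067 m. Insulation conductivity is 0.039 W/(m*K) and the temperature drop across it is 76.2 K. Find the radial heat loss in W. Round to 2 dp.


Q = 2*pi*0.039*10*76.2/ln(0.067/0.055) = 946.11 W

946.11 W


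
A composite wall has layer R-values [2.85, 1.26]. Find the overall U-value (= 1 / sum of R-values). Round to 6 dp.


R_total = 2.85 + 1.26 = 4.11
U = 1/4.11 = 0.243309

0.243309


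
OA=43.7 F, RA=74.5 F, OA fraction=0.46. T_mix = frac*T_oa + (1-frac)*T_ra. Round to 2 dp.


T_mix = 0.46*43.7 + 0.54*74.5 = 60.33 F

60.33 F


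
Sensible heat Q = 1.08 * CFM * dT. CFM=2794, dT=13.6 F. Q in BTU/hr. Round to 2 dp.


Q = 1.08 * 2794 * 13.6 = 41038.27 BTU/hr

41038.27 BTU/hr


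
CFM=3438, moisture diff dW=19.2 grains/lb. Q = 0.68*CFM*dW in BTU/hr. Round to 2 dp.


Q = 0.68 * 3438 * 19.2 = 44886.53 BTU/hr

44886.53 BTU/hr


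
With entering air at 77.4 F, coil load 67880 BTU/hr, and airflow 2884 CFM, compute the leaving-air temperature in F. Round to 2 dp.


dT = 67880/(1.08*2884) = 21.7933
T_leave = 77.4 - 21.7933 = 55.61 F

55.61 F


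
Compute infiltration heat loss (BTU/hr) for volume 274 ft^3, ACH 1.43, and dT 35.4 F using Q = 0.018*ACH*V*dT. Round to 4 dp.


Q = 0.018 * 1.43 * 274 * 35.4 = 249.6677 BTU/hr

249.6677 BTU/hr


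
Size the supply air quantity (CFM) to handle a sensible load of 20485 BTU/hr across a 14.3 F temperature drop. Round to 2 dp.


CFM = 20485 / (1.08 * 14.3) = 1326.41

1326.41 CFM


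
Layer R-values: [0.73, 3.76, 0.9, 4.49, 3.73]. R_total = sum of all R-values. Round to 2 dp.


R_total = 0.73 + 3.76 + 0.9 + 4.49 + 3.73 = 13.61

13.61


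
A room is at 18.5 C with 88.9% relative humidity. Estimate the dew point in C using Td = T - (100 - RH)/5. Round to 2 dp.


Td = 18.5 - (100-88.9)/5 = 16.28 C

16.28 C


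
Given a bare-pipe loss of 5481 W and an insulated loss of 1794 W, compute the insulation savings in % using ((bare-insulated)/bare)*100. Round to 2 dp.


Savings = ((5481-1794)/5481)*100 = 67.27 %

67.27 %


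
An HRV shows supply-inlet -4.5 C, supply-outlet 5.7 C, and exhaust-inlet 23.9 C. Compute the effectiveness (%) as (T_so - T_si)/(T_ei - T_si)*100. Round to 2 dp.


eff = (5.7-(-4.5))/(23.9-(-4.5))*100 = 35.92 %

35.92 %


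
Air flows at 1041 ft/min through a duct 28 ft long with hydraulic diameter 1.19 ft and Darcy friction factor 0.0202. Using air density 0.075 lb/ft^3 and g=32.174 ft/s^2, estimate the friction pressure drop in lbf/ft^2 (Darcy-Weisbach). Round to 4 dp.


v_fps = 1041/60 = 17.35 ft/s
dp = 0.0202*(28/1.19)*0.075*17.35^2/(2*32.174) = 0.1668 lbf/ft^2

0.1668 lbf/ft^2


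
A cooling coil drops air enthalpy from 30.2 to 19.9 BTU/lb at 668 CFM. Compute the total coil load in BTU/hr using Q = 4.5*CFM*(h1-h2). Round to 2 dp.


Q = 4.5 * 668 * (30.2 - 19.9) = 30961.80 BTU/hr

30961.80 BTU/hr


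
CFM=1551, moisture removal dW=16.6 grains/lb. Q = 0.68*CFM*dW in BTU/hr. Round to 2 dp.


Q = 0.68 * 1551 * 16.6 = 17507.69 BTU/hr

17507.69 BTU/hr


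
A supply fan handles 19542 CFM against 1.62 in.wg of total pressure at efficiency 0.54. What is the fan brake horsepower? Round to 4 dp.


BHP = 19542 * 1.62 / (6356 * 0.54) = 9.2237 hp

9.2237 hp


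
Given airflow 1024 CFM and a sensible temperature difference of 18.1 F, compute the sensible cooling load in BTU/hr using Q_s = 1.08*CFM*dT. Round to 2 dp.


Q = 1.08 * 1024 * 18.1 = 20017.15 BTU/hr

20017.15 BTU/hr


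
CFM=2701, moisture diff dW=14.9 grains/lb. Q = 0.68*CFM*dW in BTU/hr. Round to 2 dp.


Q = 0.68 * 2701 * 14.9 = 27366.53 BTU/hr

27366.53 BTU/hr


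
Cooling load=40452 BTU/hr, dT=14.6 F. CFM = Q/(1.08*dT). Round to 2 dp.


CFM = 40452 / (1.08 * 14.6) = 2565.45

2565.45 CFM


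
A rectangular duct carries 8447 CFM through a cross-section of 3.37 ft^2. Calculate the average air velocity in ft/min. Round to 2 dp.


V = 8447 / 3.37 = 2506.53 ft/min

2506.53 ft/min


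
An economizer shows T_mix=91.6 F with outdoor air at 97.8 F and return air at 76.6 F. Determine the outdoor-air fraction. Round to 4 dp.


frac = (91.6 - 76.6) / (97.8 - 76.6) = 0.7075

0.7075


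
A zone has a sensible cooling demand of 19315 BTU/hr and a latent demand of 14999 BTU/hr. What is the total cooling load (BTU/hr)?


Qt = 19315 + 14999 = 34314 BTU/hr

34314 BTU/hr


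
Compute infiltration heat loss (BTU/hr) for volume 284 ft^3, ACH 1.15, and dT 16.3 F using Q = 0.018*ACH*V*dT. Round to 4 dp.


Q = 0.018 * 1.15 * 284 * 16.3 = 95.8244 BTU/hr

95.8244 BTU/hr


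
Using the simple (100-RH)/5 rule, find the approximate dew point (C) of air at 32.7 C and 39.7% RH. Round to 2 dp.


Td = 32.7 - (100-39.7)/5 = 20.64 C

20.64 C


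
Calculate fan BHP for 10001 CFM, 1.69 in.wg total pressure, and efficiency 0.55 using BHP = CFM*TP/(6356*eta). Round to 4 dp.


BHP = 10001 * 1.69 / (6356 * 0.55) = 4.8349 hp

4.8349 hp


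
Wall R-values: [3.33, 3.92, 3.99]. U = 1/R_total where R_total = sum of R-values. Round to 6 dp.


R_total = 3.33 + 3.92 + 3.99 = 11.24
U = 1/11.24 = 0.088968

0.088968


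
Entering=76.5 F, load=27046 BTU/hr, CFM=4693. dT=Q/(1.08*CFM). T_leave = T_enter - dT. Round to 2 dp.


dT = 27046/(1.08*4693) = 5.3362
T_leave = 76.5 - 5.3362 = 71.16 F

71.16 F


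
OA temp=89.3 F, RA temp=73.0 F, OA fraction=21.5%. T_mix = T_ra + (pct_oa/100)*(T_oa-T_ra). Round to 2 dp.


T_mix = 73.0 + (21.5/100)*(89.3-73.0) = 76.50 F

76.50 F


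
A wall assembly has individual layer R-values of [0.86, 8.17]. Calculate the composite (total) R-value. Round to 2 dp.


R_total = 0.86 + 8.17 = 9.03

9.03


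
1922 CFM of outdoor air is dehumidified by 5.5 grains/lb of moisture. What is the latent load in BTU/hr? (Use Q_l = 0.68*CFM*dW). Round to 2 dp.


Q = 0.68 * 1922 * 5.5 = 7188.28 BTU/hr

7188.28 BTU/hr


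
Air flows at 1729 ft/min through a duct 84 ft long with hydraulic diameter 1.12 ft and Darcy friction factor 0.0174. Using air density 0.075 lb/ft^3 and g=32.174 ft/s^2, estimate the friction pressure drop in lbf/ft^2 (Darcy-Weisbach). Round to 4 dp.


v_fps = 1729/60 = 28.8167 ft/s
dp = 0.0174*(84/1.12)*0.075*28.8167^2/(2*32.174) = 1.2631 lbf/ft^2

1.2631 lbf/ft^2


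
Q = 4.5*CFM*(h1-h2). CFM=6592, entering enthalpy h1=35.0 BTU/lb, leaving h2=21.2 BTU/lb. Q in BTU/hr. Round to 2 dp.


Q = 4.5 * 6592 * (35.0 - 21.2) = 409363.20 BTU/hr

409363.20 BTU/hr


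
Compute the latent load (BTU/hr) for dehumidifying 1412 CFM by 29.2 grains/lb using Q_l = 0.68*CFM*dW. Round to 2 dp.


Q = 0.68 * 1412 * 29.2 = 28036.67 BTU/hr

28036.67 BTU/hr


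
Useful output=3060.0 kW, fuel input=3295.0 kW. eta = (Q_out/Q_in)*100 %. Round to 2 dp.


eta = (3060.0/3295.0)*100 = 92.87 %

92.87 %


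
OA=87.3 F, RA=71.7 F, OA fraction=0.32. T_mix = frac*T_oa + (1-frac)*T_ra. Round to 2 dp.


T_mix = 0.32*87.3 + 0.68*71.7 = 76.69 F

76.69 F


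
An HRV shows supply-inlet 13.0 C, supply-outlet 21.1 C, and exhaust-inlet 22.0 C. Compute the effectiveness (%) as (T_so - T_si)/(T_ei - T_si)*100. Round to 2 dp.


eff = (21.1-13.0)/(22.0-13.0)*100 = 90.00 %

90.00 %


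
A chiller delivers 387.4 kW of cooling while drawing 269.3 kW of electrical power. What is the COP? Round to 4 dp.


COP = 387.4 / 269.3 = 1.4385

1.4385


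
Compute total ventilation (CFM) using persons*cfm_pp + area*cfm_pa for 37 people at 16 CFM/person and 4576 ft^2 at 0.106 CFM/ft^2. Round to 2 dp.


Total = 37*16 + 4576*0.106 = 1077.06 CFM

1077.06 CFM


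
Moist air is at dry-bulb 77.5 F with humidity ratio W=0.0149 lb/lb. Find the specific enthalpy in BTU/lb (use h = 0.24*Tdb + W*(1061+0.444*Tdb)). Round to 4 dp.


h = 0.24*77.5 + 0.0149*(1061+0.444*77.5) = 34.9216 BTU/lb

34.9216 BTU/lb


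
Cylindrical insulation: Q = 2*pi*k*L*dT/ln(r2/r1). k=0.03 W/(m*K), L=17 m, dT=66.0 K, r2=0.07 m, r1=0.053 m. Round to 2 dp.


Q = 2*pi*0.03*17*66.0/ln(0.07/0.053) = 760.21 W

760.21 W


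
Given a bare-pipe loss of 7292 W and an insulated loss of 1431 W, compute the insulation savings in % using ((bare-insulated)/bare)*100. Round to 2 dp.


Savings = ((7292-1431)/7292)*100 = 80.38 %

80.38 %


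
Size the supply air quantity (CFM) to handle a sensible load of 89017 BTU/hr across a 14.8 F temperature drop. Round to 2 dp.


CFM = 89017 / (1.08 * 14.8) = 5569.13

5569.13 CFM


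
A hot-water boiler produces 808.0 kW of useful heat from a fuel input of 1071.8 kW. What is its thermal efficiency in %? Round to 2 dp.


eta = (808.0/1071.8)*100 = 75.39 %

75.39 %


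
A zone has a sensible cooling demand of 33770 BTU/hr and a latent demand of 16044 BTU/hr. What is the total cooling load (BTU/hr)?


Qt = 33770 + 16044 = 49814 BTU/hr

49814 BTU/hr


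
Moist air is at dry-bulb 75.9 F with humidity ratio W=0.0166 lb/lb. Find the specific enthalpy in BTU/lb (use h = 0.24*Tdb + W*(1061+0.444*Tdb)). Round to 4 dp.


h = 0.24*75.9 + 0.0166*(1061+0.444*75.9) = 36.3880 BTU/lb

36.3880 BTU/lb


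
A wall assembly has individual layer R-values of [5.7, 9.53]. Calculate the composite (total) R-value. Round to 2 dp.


R_total = 5.7 + 9.53 = 15.23

15.23


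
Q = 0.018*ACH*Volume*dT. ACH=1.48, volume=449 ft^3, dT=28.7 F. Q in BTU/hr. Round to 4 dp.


Q = 0.018 * 1.48 * 449 * 28.7 = 343.2910 BTU/hr

343.2910 BTU/hr


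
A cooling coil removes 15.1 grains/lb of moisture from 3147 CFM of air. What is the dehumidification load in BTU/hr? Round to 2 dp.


Q = 0.68 * 3147 * 15.1 = 32313.40 BTU/hr

32313.40 BTU/hr


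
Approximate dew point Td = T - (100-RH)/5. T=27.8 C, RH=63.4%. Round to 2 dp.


Td = 27.8 - (100-63.4)/5 = 20.48 C

20.48 C


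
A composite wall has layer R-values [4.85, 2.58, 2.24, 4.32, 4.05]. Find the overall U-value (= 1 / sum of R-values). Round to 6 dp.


R_total = 4.85 + 2.58 + 2.24 + 4.32 + 4.05 = 18.04
U = 1/18.04 = 0.055432

0.055432


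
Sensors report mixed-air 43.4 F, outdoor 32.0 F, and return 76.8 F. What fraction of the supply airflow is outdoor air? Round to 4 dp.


frac = (43.4 - 76.8) / (32.0 - 76.8) = 0.7455

0.7455


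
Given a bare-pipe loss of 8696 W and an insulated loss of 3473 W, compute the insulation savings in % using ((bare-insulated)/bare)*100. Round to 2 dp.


Savings = ((8696-3473)/8696)*100 = 60.06 %

60.06 %


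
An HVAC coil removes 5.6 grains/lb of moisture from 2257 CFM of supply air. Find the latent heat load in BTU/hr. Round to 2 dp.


Q = 0.68 * 2257 * 5.6 = 8594.66 BTU/hr

8594.66 BTU/hr


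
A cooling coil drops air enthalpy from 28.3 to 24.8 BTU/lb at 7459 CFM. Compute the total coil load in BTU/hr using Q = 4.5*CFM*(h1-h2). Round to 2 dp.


Q = 4.5 * 7459 * (28.3 - 24.8) = 117479.25 BTU/hr

117479.25 BTU/hr


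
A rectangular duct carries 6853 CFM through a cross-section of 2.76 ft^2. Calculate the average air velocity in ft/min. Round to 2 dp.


V = 6853 / 2.76 = 2482.97 ft/min

2482.97 ft/min


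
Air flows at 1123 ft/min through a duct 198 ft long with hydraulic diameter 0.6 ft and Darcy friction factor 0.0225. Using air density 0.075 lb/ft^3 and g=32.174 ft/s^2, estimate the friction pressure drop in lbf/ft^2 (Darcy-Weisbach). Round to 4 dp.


v_fps = 1123/60 = 18.7167 ft/s
dp = 0.0225*(198/0.6)*0.075*18.7167^2/(2*32.174) = 3.0317 lbf/ft^2

3.0317 lbf/ft^2


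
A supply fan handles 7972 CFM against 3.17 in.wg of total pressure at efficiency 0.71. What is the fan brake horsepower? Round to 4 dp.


BHP = 7972 * 3.17 / (6356 * 0.71) = 5.6000 hp

5.6000 hp


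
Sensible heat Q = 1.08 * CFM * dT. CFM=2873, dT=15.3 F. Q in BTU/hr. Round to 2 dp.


Q = 1.08 * 2873 * 15.3 = 47473.45 BTU/hr

47473.45 BTU/hr


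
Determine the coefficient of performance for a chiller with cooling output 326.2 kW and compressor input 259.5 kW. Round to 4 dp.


COP = 326.2 / 259.5 = 1.2570

1.2570


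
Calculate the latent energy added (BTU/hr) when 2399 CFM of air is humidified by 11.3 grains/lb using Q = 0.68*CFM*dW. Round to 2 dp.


Q = 0.68 * 2399 * 11.3 = 18433.92 BTU/hr

18433.92 BTU/hr


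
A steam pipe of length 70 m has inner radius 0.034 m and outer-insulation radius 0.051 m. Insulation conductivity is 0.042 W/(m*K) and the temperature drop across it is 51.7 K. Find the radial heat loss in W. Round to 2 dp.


Q = 2*pi*0.042*70*51.7/ln(0.051/0.034) = 2355.40 W

2355.40 W


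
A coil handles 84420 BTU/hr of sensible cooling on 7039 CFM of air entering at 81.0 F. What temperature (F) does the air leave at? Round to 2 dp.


dT = 84420/(1.08*7039) = 11.1048
T_leave = 81.0 - 11.1048 = 69.90 F

69.90 F


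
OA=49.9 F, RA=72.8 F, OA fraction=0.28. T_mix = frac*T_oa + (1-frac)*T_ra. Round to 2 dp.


T_mix = 0.28*49.9 + 0.72*72.8 = 66.39 F

66.39 F


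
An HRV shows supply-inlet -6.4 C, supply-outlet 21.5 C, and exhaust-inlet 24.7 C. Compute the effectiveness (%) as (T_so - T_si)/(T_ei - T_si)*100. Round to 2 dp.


eff = (21.5-(-6.4))/(24.7-(-6.4))*100 = 89.71 %

89.71 %


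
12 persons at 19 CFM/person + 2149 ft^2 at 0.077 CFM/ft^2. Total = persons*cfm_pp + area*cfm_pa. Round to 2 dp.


Total = 12*19 + 2149*0.077 = 393.47 CFM

393.47 CFM


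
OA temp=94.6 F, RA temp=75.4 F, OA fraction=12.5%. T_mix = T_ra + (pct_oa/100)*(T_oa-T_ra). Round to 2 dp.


T_mix = 75.4 + (12.5/100)*(94.6-75.4) = 77.80 F

77.80 F


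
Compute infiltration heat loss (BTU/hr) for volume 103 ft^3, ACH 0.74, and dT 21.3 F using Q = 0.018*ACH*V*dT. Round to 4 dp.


Q = 0.018 * 0.74 * 103 * 21.3 = 29.2227 BTU/hr

29.2227 BTU/hr


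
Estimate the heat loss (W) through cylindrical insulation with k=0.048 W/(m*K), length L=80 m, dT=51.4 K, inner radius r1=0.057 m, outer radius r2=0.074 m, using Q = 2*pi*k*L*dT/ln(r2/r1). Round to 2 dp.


Q = 2*pi*0.048*80*51.4/ln(0.074/0.057) = 4751.28 W

4751.28 W


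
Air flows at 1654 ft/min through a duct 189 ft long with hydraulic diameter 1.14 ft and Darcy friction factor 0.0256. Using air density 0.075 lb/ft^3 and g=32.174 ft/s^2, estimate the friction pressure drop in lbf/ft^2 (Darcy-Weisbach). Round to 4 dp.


v_fps = 1654/60 = 27.5667 ft/s
dp = 0.0256*(189/1.14)*0.075*27.5667^2/(2*32.174) = 3.7592 lbf/ft^2

3.7592 lbf/ft^2


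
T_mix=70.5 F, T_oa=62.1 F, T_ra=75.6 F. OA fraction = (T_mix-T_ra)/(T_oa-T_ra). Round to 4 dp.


frac = (70.5 - 75.6) / (62.1 - 75.6) = 0.3778

0.3778


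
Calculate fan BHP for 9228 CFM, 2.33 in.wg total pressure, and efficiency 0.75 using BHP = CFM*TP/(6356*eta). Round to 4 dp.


BHP = 9228 * 2.33 / (6356 * 0.75) = 4.5104 hp

4.5104 hp


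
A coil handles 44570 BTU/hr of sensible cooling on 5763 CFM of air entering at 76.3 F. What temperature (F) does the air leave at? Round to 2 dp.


dT = 44570/(1.08*5763) = 7.1609
T_leave = 76.3 - 7.1609 = 69.14 F

69.14 F


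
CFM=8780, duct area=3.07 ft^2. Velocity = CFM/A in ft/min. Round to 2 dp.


V = 8780 / 3.07 = 2859.93 ft/min

2859.93 ft/min


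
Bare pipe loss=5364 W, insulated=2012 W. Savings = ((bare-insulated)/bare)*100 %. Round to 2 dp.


Savings = ((5364-2012)/5364)*100 = 62.49 %

62.49 %


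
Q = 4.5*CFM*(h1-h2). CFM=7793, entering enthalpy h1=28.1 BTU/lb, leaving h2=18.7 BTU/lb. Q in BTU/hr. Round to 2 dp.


Q = 4.5 * 7793 * (28.1 - 18.7) = 329643.90 BTU/hr

329643.90 BTU/hr


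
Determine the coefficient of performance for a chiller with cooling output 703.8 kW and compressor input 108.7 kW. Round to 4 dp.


COP = 703.8 / 108.7 = 6.4747

6.4747


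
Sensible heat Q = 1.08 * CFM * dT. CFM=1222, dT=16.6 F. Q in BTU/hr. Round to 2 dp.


Q = 1.08 * 1222 * 16.6 = 21908.02 BTU/hr

21908.02 BTU/hr


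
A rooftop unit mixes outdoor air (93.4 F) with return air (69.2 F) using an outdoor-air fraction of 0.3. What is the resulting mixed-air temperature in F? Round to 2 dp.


T_mix = 0.3*93.4 + 0.7*69.2 = 76.46 F

76.46 F


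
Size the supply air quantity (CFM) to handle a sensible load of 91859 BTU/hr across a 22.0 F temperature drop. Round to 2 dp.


CFM = 91859 / (1.08 * 22.0) = 3866.12

3866.12 CFM


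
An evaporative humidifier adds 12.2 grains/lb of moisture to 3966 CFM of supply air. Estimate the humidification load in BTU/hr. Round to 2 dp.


Q = 0.68 * 3966 * 12.2 = 32901.94 BTU/hr

32901.94 BTU/hr


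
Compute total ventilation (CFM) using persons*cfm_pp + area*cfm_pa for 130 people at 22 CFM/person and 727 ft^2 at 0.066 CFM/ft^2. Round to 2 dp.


Total = 130*22 + 727*0.066 = 2907.98 CFM

2907.98 CFM


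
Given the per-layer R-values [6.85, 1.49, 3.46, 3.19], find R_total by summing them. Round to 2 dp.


R_total = 6.85 + 1.49 + 3.46 + 3.19 = 14.99

14.99


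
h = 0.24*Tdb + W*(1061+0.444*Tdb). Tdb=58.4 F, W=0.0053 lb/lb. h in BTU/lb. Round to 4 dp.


h = 0.24*58.4 + 0.0053*(1061+0.444*58.4) = 19.7767 BTU/lb

19.7767 BTU/lb


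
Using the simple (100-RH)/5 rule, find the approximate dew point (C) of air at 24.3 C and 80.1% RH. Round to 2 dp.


Td = 24.3 - (100-80.1)/5 = 20.32 C

20.32 C


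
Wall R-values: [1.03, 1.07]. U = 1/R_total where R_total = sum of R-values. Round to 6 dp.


R_total = 1.03 + 1.07 = 2.10
U = 1/2.10 = 0.476190

0.476190


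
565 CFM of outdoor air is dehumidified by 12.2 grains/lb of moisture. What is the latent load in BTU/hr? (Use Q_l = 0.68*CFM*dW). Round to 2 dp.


Q = 0.68 * 565 * 12.2 = 4687.24 BTU/hr

4687.24 BTU/hr


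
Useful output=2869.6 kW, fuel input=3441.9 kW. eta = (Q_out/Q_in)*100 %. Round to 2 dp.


eta = (2869.6/3441.9)*100 = 83.37 %

83.37 %


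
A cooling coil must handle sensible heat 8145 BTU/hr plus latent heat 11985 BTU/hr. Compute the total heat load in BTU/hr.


Qt = 8145 + 11985 = 20130 BTU/hr

20130 BTU/hr


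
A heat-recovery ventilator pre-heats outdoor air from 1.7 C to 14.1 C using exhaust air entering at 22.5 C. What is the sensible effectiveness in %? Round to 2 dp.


eff = (14.1-1.7)/(22.5-1.7)*100 = 59.62 %

59.62 %


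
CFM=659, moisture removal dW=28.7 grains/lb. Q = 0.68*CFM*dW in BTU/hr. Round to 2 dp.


Q = 0.68 * 659 * 28.7 = 12861.04 BTU/hr

12861.04 BTU/hr


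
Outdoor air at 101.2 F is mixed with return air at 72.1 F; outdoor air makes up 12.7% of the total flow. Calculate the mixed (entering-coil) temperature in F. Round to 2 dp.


T_mix = 72.1 + (12.7/100)*(101.2-72.1) = 75.80 F

75.80 F


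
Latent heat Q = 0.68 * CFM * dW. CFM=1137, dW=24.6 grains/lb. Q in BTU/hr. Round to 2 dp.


Q = 0.68 * 1137 * 24.6 = 19019.74 BTU/hr

19019.74 BTU/hr


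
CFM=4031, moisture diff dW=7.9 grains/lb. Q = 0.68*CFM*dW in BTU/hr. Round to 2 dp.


Q = 0.68 * 4031 * 7.9 = 21654.53 BTU/hr

21654.53 BTU/hr


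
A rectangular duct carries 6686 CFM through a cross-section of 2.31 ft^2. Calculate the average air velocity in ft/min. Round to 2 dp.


V = 6686 / 2.31 = 2894.37 ft/min

2894.37 ft/min


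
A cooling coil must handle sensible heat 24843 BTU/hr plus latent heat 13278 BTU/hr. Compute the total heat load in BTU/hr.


Qt = 24843 + 13278 = 38121 BTU/hr

38121 BTU/hr


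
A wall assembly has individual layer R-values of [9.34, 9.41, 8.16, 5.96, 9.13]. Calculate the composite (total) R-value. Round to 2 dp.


R_total = 9.34 + 9.41 + 8.16 + 5.96 + 9.13 = 42.00

42.00


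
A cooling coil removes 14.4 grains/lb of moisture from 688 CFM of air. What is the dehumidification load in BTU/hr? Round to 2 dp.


Q = 0.68 * 688 * 14.4 = 6736.90 BTU/hr

6736.90 BTU/hr


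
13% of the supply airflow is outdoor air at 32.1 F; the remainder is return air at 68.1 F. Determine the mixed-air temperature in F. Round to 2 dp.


T_mix = 0.13*32.1 + 0.87*68.1 = 63.42 F

63.42 F


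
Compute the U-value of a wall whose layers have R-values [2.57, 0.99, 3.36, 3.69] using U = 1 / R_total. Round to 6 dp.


R_total = 2.57 + 0.99 + 3.36 + 3.69 = 10.61
U = 1/10.61 = 0.094251

0.094251


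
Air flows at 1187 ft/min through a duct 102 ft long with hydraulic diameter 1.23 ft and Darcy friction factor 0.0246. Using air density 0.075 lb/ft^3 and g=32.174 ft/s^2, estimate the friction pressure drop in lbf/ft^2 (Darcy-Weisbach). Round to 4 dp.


v_fps = 1187/60 = 19.7833 ft/s
dp = 0.0246*(102/1.23)*0.075*19.7833^2/(2*32.174) = 0.9306 lbf/ft^2

0.9306 lbf/ft^2


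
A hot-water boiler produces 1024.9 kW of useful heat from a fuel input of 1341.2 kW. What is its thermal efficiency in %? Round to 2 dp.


eta = (1024.9/1341.2)*100 = 76.42 %

76.42 %


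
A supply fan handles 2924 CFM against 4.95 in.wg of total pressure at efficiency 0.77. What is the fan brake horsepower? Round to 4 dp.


BHP = 2924 * 4.95 / (6356 * 0.77) = 2.9574 hp

2.9574 hp


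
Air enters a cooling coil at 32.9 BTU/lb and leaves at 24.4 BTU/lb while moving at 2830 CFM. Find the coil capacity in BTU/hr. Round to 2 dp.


Q = 4.5 * 2830 * (32.9 - 24.4) = 108247.50 BTU/hr

108247.50 BTU/hr


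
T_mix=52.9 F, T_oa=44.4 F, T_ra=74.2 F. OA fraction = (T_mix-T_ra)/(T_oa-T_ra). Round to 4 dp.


frac = (52.9 - 74.2) / (44.4 - 74.2) = 0.7148

0.7148


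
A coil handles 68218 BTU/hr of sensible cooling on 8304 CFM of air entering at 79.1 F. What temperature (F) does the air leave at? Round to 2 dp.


dT = 68218/(1.08*8304) = 7.6066
T_leave = 79.1 - 7.6066 = 71.49 F

71.49 F


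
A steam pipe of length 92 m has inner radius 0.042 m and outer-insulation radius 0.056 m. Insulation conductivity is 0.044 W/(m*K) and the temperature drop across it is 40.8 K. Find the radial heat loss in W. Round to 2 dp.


Q = 2*pi*0.044*92*40.8/ln(0.056/0.042) = 3607.18 W

3607.18 W


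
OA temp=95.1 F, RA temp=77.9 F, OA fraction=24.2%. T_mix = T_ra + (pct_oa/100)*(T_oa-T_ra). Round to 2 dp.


T_mix = 77.9 + (24.2/100)*(95.1-77.9) = 82.06 F

82.06 F


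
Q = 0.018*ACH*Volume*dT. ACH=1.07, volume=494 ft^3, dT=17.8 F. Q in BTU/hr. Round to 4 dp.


Q = 0.018 * 1.07 * 494 * 17.8 = 169.3570 BTU/hr

169.3570 BTU/hr


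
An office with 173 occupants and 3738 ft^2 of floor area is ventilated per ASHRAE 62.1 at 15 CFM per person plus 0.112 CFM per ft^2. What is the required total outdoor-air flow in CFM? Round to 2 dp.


Total = 173*15 + 3738*0.112 = 3013.66 CFM

3013.66 CFM


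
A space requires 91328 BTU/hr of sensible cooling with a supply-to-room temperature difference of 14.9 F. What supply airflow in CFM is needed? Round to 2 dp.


CFM = 91328 / (1.08 * 14.9) = 5675.37

5675.37 CFM


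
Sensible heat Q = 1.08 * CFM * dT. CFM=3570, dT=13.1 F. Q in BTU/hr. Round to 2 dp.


Q = 1.08 * 3570 * 13.1 = 50508.36 BTU/hr

50508.36 BTU/hr


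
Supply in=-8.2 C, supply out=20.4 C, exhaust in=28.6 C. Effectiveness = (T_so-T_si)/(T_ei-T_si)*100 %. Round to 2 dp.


eff = (20.4-(-8.2))/(28.6-(-8.2))*100 = 77.72 %

77.72 %


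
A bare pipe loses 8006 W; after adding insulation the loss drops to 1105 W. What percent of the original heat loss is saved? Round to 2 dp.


Savings = ((8006-1105)/8006)*100 = 86.20 %

86.20 %


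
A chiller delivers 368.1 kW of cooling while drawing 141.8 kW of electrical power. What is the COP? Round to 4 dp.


COP = 368.1 / 141.8 = 2.5959

2.5959


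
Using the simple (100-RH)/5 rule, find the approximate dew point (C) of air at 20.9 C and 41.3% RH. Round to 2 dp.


Td = 20.9 - (100-41.3)/5 = 9.16 C

9.16 C


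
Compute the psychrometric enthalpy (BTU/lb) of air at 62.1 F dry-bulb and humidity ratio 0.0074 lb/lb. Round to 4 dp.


h = 0.24*62.1 + 0.0074*(1061+0.444*62.1) = 22.9594 BTU/lb

22.9594 BTU/lb


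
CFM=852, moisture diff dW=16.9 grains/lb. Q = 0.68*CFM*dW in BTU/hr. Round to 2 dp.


Q = 0.68 * 852 * 16.9 = 9791.18 BTU/hr

9791.18 BTU/hr


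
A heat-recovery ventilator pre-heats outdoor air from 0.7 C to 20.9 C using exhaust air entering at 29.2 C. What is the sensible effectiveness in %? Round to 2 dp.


eff = (20.9-0.7)/(29.2-0.7)*100 = 70.88 %

70.88 %


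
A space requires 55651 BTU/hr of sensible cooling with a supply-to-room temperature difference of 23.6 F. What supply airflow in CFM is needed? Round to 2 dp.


CFM = 55651 / (1.08 * 23.6) = 2183.42

2183.42 CFM


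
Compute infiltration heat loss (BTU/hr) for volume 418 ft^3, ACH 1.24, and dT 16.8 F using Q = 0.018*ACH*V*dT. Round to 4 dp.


Q = 0.018 * 1.24 * 418 * 16.8 = 156.7400 BTU/hr

156.7400 BTU/hr


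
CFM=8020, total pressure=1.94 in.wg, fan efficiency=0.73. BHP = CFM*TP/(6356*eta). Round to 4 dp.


BHP = 8020 * 1.94 / (6356 * 0.73) = 3.3533 hp

3.3533 hp


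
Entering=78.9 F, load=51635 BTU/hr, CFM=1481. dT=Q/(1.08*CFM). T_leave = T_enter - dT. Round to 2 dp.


dT = 51635/(1.08*1481) = 32.2824
T_leave = 78.9 - 32.2824 = 46.62 F

46.62 F


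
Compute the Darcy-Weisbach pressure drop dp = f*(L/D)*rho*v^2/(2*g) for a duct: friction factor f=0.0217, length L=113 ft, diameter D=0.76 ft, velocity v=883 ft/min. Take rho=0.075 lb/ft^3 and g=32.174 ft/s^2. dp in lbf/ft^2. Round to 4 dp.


v_fps = 883/60 = 14.7167 ft/s
dp = 0.0217*(113/0.76)*0.075*14.7167^2/(2*32.174) = 0.8145 lbf/ft^2

0.8145 lbf/ft^2


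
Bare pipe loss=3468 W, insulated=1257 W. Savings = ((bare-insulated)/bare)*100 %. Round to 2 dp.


Savings = ((3468-1257)/3468)*100 = 63.75 %

63.75 %


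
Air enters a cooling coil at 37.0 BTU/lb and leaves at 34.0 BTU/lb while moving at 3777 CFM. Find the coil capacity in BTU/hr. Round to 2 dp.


Q = 4.5 * 3777 * (37.0 - 34.0) = 50989.50 BTU/hr

50989.50 BTU/hr


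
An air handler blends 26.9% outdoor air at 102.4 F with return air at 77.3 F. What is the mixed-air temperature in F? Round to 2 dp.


T_mix = 77.3 + (26.9/100)*(102.4-77.3) = 84.05 F

84.05 F
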